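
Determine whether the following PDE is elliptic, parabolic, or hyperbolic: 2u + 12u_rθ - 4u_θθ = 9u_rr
Rewriting in standard form: -9u_rr + 12u_rθ - 4u_θθ + 2u = 0. Coefficients: A = -9, B = 12, C = -4. B² - 4AC = 0, which is zero, so the equation is parabolic.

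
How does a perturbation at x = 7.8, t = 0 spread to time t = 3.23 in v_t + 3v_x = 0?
At x = 17.49. The characteristic carries data from (7.8, 0) to (17.49, 3.23).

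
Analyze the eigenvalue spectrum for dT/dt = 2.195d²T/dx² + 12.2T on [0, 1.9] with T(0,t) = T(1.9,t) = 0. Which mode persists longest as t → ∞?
Eigenvalues: λₙ = 2.195n²π²/1.9² - 12.2.
First three modes:
  n=1: λ₁ = 2.195π²/1.9² - 12.2 ≈ -6.199
  n=2: λ₂ = 8.78π²/1.9² - 12.2 ≈ 11.804
  n=3: λ₃ = 19.755π²/1.9² - 12.2 ≈ 41.809
Since 2.195π²/1.9² ≈ 6.001 < 12.2, λ₁ < 0.
The n=1 mode grows fastest (−λₙ is largest for n=1) → dominates.
Asymptotic: T ~ c₁ sin(πx/1.9) e^{6.199t} (exponential growth at rate −λ₁ ≈ 6.199).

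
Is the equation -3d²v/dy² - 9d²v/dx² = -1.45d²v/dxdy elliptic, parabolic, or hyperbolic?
Rewriting in standard form: -9d²v/dx² + 1.45d²v/dxdy - 3d²v/dy² = 0. Computing B² - 4AC with A = -9, B = 1.45, C = -3: discriminant = -105.8975 (negative). Answer: elliptic.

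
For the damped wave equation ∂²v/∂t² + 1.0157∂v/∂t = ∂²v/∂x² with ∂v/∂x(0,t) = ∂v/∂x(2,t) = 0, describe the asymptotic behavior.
v → constant (steady state). Damping (γ=1.0157) dissipates the nonconstant modes; with Neumann BCs the spatial average obeys M''+γM'=0 and tends to a finite limit.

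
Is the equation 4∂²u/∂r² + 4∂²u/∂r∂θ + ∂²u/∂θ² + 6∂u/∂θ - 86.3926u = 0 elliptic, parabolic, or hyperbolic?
Computing B² - 4AC with A = 4, B = 4, C = 1: discriminant = 0 (zero). Answer: parabolic.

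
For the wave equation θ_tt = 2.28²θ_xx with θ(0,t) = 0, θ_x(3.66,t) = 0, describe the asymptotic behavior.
θ oscillates (no decay). Energy is conserved; the solution oscillates indefinitely as standing waves.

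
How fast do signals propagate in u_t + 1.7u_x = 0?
Speed = 1.7. Information travels along x - 1.7t = const (rightward).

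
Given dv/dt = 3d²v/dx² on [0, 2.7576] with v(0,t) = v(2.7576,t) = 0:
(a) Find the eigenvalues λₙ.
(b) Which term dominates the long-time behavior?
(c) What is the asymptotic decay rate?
Eigenvalues: λₙ = 3n²π²/2.7576².
First three modes:
  n=1: λ₁ = 3π²/2.7576² ≈ 3.894
  n=2: λ₂ = 12π²/2.7576² ≈ 15.575 (4× faster decay)
  n=3: λ₃ = 27π²/2.7576² ≈ 35.043 (9× faster decay)
As t → ∞, higher modes decay exponentially faster. The n=1 mode dominates: v ~ c₁ sin(πx/2.7576) e^{-λ₁t}.
Decay rate: λ₁ = 3π²/2.7576² ≈ 3.894.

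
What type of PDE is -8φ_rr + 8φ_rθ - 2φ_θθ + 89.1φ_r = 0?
With A = -8, B = 8, C = -2, the discriminant is 0. This is a parabolic PDE.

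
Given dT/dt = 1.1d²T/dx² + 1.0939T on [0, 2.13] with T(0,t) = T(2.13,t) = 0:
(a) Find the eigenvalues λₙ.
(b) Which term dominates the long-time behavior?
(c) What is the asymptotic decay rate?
Eigenvalues: λₙ = 1.1n²π²/2.13² - 1.0939.
First three modes:
  n=1: λ₁ = 1.1π²/2.13² - 1.0939 ≈ 1.299
  n=2: λ₂ = 4.4π²/2.13² - 1.0939 ≈ 8.478
  n=3: λ₃ = 9.9π²/2.13² - 1.0939 ≈ 20.443
Since 1.1π²/2.13² ≈ 2.393 > 1.0939, all λₙ > 0.
The n=1 mode decays slowest → dominates as t → ∞.
Asymptotic: T ~ c₁ sin(πx/2.13) e^{-λ₁t} with decay rate λ₁ ≈ 1.299.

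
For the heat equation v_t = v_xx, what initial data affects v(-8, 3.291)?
The entire real line. The heat equation has infinite propagation speed: any initial disturbance instantly affects all points (though exponentially small far away).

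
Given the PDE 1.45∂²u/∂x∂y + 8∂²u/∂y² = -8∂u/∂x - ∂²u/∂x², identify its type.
Rewriting in standard form: ∂²u/∂x² + 1.45∂²u/∂x∂y + 8∂²u/∂y² + 8∂u/∂x = 0. The second-order coefficients are A = 1, B = 1.45, C = 8. Since B² - 4AC = -29.8975 < 0, this is an elliptic PDE.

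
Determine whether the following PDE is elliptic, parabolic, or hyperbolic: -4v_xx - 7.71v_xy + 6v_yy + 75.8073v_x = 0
Coefficients: A = -4, B = -7.71, C = 6. B² - 4AC = 155.4441, which is positive, so the equation is hyperbolic.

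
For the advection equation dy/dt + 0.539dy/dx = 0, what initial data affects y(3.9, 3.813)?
A single point: x = 1.844793. The characteristic through (3.9, 3.813) is x - 0.539t = const, so x = 3.9 - 0.539·3.813 = 1.844793.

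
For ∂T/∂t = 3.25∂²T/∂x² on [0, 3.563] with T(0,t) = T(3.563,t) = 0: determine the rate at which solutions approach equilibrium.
Eigenvalues: λₙ = 3.25n²π²/3.563².
First three modes:
  n=1: λ₁ = 3.25π²/3.563² ≈ 2.527
  n=2: λ₂ = 13π²/3.563² ≈ 10.107 (4× faster decay)
  n=3: λ₃ = 29.25π²/3.563² ≈ 22.74 (9× faster decay)
As t → ∞, higher modes decay exponentially faster. The n=1 mode dominates: T ~ c₁ sin(πx/3.563) e^{-λ₁t}.
Decay rate: λ₁ = 3.25π²/3.563² ≈ 2.527.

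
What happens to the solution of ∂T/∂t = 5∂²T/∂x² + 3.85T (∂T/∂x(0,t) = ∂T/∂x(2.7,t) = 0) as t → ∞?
T grows unboundedly. With Neumann BCs the constant mode has diffusion eigenvalue 0, so any r > 0 makes it grow like e^(3.85t); solution grows exponentially.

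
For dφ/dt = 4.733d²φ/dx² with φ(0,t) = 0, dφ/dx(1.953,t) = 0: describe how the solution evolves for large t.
φ → 0. Heat escapes through the Dirichlet boundary.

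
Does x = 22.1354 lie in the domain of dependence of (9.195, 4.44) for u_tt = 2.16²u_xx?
No. The domain of dependence is [-0.3954, 18.7854], and 22.1354 is outside this interval.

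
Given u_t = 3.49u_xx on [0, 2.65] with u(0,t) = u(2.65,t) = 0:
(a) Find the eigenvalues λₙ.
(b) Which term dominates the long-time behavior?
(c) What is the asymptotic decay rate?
Eigenvalues: λₙ = 3.49n²π²/2.65².
First three modes:
  n=1: λ₁ = 3.49π²/2.65² ≈ 4.905
  n=2: λ₂ = 13.96π²/2.65² ≈ 19.62 (4× faster decay)
  n=3: λ₃ = 31.41π²/2.65² ≈ 44.144 (9× faster decay)
As t → ∞, higher modes decay exponentially faster. The n=1 mode dominates: u ~ c₁ sin(πx/2.65) e^{-λ₁t}.
Decay rate: λ₁ = 3.49π²/2.65² ≈ 4.905.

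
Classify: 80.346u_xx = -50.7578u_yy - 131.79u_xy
Rewriting in standard form: 80.346u_xx + 131.79u_xy + 50.7578u_yy = 0. Hyperbolic (discriminant = 1055.8593048).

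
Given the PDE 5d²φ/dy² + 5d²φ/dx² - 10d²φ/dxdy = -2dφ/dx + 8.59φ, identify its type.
Rewriting in standard form: 5d²φ/dx² - 10d²φ/dxdy + 5d²φ/dy² + 2dφ/dx - 8.59φ = 0. The second-order coefficients are A = 5, B = -10, C = 5. Since B² - 4AC = 0 = 0, this is a parabolic PDE.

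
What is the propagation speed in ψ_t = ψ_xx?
Infinite. The heat equation is parabolic, not hyperbolic, so disturbances propagate instantly.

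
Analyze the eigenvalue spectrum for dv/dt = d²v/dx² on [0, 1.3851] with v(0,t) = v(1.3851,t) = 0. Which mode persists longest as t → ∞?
Eigenvalues: λₙ = n²π²/1.3851².
First three modes:
  n=1: λ₁ = π²/1.3851² ≈ 5.144
  n=2: λ₂ = 4π²/1.3851² ≈ 20.578 (4× faster decay)
  n=3: λ₃ = 9π²/1.3851² ≈ 46.3 (9× faster decay)
As t → ∞, higher modes decay exponentially faster. The n=1 mode dominates: v ~ c₁ sin(πx/1.3851) e^{-λ₁t}.
Decay rate: λ₁ = π²/1.3851² ≈ 5.144.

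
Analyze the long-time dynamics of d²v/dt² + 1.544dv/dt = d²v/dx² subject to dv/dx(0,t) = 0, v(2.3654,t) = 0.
Long-time behavior: v → 0. Damping (γ=1.544) dissipates energy; oscillations decay exponentially.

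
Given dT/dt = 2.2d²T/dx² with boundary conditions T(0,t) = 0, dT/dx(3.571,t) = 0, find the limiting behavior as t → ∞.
T → 0. Heat escapes through the Dirichlet boundary.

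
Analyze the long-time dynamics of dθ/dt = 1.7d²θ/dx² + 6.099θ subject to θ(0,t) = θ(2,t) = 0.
Long-time behavior: θ grows unboundedly. Reaction dominates diffusion (r=6.099 > κπ²/L²≈4.19); solution grows exponentially.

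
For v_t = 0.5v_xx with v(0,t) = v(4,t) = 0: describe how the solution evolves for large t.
v → 0. Heat diffuses out through both boundaries.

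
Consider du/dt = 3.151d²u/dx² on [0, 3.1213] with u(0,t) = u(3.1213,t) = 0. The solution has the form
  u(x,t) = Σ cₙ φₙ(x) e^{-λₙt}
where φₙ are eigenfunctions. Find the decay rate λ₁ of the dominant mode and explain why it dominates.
Eigenvalues: λₙ = 3.151n²π²/3.1213².
First three modes:
  n=1: λ₁ = 3.151π²/3.1213² ≈ 3.192
  n=2: λ₂ = 12.604π²/3.1213² ≈ 12.768 (4× faster decay)
  n=3: λ₃ = 28.359π²/3.1213² ≈ 28.729 (9× faster decay)
As t → ∞, higher modes decay exponentially faster. The n=1 mode dominates: u ~ c₁ sin(πx/3.1213) e^{-λ₁t}.
Decay rate: λ₁ = 3.151π²/3.1213² ≈ 3.192.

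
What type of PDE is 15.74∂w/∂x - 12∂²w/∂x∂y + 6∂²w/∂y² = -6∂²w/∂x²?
Rewriting in standard form: 6∂²w/∂x² - 12∂²w/∂x∂y + 6∂²w/∂y² + 15.74∂w/∂x = 0. With A = 6, B = -12, C = 6, the discriminant is 0. This is a parabolic PDE.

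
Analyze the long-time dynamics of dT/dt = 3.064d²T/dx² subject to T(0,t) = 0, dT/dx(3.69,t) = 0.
Long-time behavior: T → 0. Heat escapes through the Dirichlet boundary.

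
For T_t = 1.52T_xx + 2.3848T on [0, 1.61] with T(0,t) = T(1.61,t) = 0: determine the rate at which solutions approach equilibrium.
Eigenvalues: λₙ = 1.52n²π²/1.61² - 2.3848.
First three modes:
  n=1: λ₁ = 1.52π²/1.61² - 2.3848 ≈ 3.403
  n=2: λ₂ = 6.08π²/1.61² - 2.3848 ≈ 20.765
  n=3: λ₃ = 13.68π²/1.61² - 2.3848 ≈ 49.703
Since 1.52π²/1.61² ≈ 5.788 > 2.3848, all λₙ > 0.
The n=1 mode decays slowest → dominates as t → ∞.
Asymptotic: T ~ c₁ sin(πx/1.61) e^{-λ₁t} with decay rate λ₁ ≈ 3.403.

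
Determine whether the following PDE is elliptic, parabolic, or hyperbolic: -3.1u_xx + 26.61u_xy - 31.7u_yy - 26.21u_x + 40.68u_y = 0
Coefficients: A = -3.1, B = 26.61, C = -31.7. B² - 4AC = 315.0121, which is positive, so the equation is hyperbolic.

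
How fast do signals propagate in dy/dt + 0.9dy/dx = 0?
Speed = 0.9. Information travels along x - 0.9t = const (rightward).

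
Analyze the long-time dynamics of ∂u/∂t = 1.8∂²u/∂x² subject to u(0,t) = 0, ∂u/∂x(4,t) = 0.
Long-time behavior: u → 0. Heat escapes through the Dirichlet boundary.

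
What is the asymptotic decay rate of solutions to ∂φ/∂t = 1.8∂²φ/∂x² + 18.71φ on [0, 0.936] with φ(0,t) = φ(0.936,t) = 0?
Eigenvalues: λₙ = 1.8n²π²/0.936² - 18.71.
First three modes:
  n=1: λ₁ = 1.8π²/0.936² - 18.71 ≈ 1.568
  n=2: λ₂ = 7.2π²/0.936² - 18.71 ≈ 62.401
  n=3: λ₃ = 16.2π²/0.936² - 18.71 ≈ 163.79
Since 1.8π²/0.936² ≈ 20.278 > 18.71, all λₙ > 0.
The n=1 mode decays slowest → dominates as t → ∞.
Asymptotic: φ ~ c₁ sin(πx/0.936) e^{-λ₁t} with decay rate λ₁ ≈ 1.568.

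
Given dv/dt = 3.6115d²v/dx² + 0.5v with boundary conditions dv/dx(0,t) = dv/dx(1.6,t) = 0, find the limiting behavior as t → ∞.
v grows unboundedly. With Neumann BCs the constant mode has diffusion eigenvalue 0, so any r > 0 makes it grow like e^(0.5t); solution grows exponentially.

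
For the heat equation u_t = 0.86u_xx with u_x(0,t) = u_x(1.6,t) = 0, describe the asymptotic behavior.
u → constant (steady state). Heat is conserved (no flux at boundaries); solution approaches the spatial average.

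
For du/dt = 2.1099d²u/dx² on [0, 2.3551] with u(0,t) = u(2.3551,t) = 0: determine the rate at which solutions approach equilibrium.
Eigenvalues: λₙ = 2.1099n²π²/2.3551².
First three modes:
  n=1: λ₁ = 2.1099π²/2.3551² ≈ 3.754
  n=2: λ₂ = 8.4396π²/2.3551² ≈ 15.018 (4× faster decay)
  n=3: λ₃ = 18.9891π²/2.3551² ≈ 33.79 (9× faster decay)
As t → ∞, higher modes decay exponentially faster. The n=1 mode dominates: u ~ c₁ sin(πx/2.3551) e^{-λ₁t}.
Decay rate: λ₁ = 2.1099π²/2.3551² ≈ 3.754.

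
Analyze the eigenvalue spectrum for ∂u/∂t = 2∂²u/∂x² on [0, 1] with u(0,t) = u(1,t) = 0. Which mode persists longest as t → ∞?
Eigenvalues: λₙ = 2n²π².
First three modes:
  n=1: λ₁ = 2π² ≈ 19.739
  n=2: λ₂ = 8π² ≈ 78.957 (4× faster decay)
  n=3: λ₃ = 18π² ≈ 177.653 (9× faster decay)
As t → ∞, higher modes decay exponentially faster. The n=1 mode dominates: u ~ c₁ sin(πx) e^{-λ₁t}.
Decay rate: λ₁ = 2π² ≈ 19.739.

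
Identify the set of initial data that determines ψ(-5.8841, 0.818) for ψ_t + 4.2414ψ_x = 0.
A single point: x = -9.3535652. The characteristic through (-5.8841, 0.818) is x - 4.2414t = const, so x = -5.8841 - 4.2414·0.818 = -9.3535652.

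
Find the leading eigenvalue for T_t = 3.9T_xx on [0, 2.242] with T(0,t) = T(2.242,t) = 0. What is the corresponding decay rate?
Eigenvalues: λₙ = 3.9n²π²/2.242².
First three modes:
  n=1: λ₁ = 3.9π²/2.242² ≈ 7.658
  n=2: λ₂ = 15.6π²/2.242² ≈ 30.63 (4× faster decay)
  n=3: λ₃ = 35.1π²/2.242² ≈ 68.918 (9× faster decay)
As t → ∞, higher modes decay exponentially faster. The n=1 mode dominates: T ~ c₁ sin(πx/2.242) e^{-λ₁t}.
Decay rate: λ₁ = 3.9π²/2.242² ≈ 7.658.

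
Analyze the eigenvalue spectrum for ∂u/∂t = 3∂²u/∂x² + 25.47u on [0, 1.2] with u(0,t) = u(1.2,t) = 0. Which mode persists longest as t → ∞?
Eigenvalues: λₙ = 3n²π²/1.2² - 25.47.
First three modes:
  n=1: λ₁ = 3π²/1.2² - 25.47 ≈ -4.908
  n=2: λ₂ = 12π²/1.2² - 25.47 ≈ 56.777
  n=3: λ₃ = 27π²/1.2² - 25.47 ≈ 159.585
Since 3π²/1.2² ≈ 20.562 < 25.47, λ₁ < 0.
The n=1 mode grows fastest (−λₙ is largest for n=1) → dominates.
Asymptotic: u ~ c₁ sin(πx/1.2) e^{4.908t} (exponential growth at rate −λ₁ ≈ 4.908).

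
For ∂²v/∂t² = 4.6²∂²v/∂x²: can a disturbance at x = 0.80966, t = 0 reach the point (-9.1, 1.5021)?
No. The domain of dependence is [-16.00966, -2.19034], and 0.80966 is outside this interval.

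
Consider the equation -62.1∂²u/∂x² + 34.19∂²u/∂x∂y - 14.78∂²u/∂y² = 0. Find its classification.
Elliptic. (A = -62.1, B = 34.19, C = -14.78 gives B² - 4AC = -2502.3959.)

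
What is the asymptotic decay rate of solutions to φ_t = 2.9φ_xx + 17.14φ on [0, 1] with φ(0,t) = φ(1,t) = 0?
Eigenvalues: λₙ = 2.9n²π²/1² - 17.14.
First three modes:
  n=1: λ₁ = 2.9π² - 17.14 ≈ 11.482
  n=2: λ₂ = 11.6π² - 17.14 ≈ 97.347
  n=3: λ₃ = 26.1π² - 17.14 ≈ 240.457
Since 2.9π² ≈ 28.622 > 17.14, all λₙ > 0.
The n=1 mode decays slowest → dominates as t → ∞.
Asymptotic: φ ~ c₁ sin(πx/1) e^{-λ₁t} with decay rate λ₁ ≈ 11.482.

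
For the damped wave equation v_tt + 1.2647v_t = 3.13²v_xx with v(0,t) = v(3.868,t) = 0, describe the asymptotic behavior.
v → 0. Damping (γ=1.2647) dissipates energy; oscillations decay exponentially.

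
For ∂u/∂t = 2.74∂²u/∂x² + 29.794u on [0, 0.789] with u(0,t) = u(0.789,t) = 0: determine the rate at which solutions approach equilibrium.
Eigenvalues: λₙ = 2.74n²π²/0.789² - 29.794.
First three modes:
  n=1: λ₁ = 2.74π²/0.789² - 29.794 ≈ 13.647
  n=2: λ₂ = 10.96π²/0.789² - 29.794 ≈ 143.969
  n=3: λ₃ = 24.66π²/0.789² - 29.794 ≈ 361.172
Since 2.74π²/0.789² ≈ 43.441 > 29.794, all λₙ > 0.
The n=1 mode decays slowest → dominates as t → ∞.
Asymptotic: u ~ c₁ sin(πx/0.789) e^{-λ₁t} with decay rate λ₁ ≈ 13.647.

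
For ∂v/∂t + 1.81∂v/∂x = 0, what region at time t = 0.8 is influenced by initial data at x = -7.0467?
At x = -5.5987. The characteristic carries data from (-7.0467, 0) to (-5.5987, 0.8).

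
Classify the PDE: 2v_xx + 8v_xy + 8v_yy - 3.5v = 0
A = 2, B = 8, C = 8. Discriminant B² - 4AC = 0. Since 0 = 0, parabolic.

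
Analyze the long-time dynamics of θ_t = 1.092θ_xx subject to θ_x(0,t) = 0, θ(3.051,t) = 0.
Long-time behavior: θ → 0. Heat escapes through the Dirichlet boundary.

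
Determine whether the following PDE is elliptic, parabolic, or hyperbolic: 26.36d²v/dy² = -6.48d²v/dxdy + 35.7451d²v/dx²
Rewriting in standard form: -35.7451d²v/dx² + 6.48d²v/dxdy + 26.36d²v/dy² = 0. Coefficients: A = -35.7451, B = 6.48, C = 26.36. B² - 4AC = 3810.953744, which is positive, so the equation is hyperbolic.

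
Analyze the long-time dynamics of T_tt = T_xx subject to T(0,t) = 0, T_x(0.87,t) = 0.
Long-time behavior: T oscillates (no decay). Energy is conserved; the solution oscillates indefinitely as standing waves.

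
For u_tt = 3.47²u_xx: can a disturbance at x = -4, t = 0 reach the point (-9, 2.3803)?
Yes. The domain of dependence is [-17.259641, -0.740359], and -4 ∈ [-17.259641, -0.740359].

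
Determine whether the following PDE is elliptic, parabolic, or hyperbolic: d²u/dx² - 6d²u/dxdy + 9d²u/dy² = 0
Coefficients: A = 1, B = -6, C = 9. B² - 4AC = 0, which is zero, so the equation is parabolic.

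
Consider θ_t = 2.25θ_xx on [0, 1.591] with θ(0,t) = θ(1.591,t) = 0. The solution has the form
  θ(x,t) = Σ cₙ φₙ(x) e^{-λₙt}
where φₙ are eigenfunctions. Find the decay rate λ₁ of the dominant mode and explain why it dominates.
Eigenvalues: λₙ = 2.25n²π²/1.591².
First three modes:
  n=1: λ₁ = 2.25π²/1.591² ≈ 8.773
  n=2: λ₂ = 9π²/1.591² ≈ 35.091 (4× faster decay)
  n=3: λ₃ = 20.25π²/1.591² ≈ 78.956 (9× faster decay)
As t → ∞, higher modes decay exponentially faster. The n=1 mode dominates: θ ~ c₁ sin(πx/1.591) e^{-λ₁t}.
Decay rate: λ₁ = 2.25π²/1.591² ≈ 8.773.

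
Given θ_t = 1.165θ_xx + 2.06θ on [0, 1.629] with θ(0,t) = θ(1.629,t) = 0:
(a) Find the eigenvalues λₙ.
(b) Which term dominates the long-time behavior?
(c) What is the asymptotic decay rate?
Eigenvalues: λₙ = 1.165n²π²/1.629² - 2.06.
First three modes:
  n=1: λ₁ = 1.165π²/1.629² - 2.06 ≈ 2.273
  n=2: λ₂ = 4.66π²/1.629² - 2.06 ≈ 15.272
  n=3: λ₃ = 10.485π²/1.629² - 2.06 ≈ 36.937
Since 1.165π²/1.629² ≈ 4.333 > 2.06, all λₙ > 0.
The n=1 mode decays slowest → dominates as t → ∞.
Asymptotic: θ ~ c₁ sin(πx/1.629) e^{-λ₁t} with decay rate λ₁ ≈ 2.273.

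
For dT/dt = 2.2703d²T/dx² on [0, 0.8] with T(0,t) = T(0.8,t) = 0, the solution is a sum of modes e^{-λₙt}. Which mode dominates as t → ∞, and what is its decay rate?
Eigenvalues: λₙ = 2.2703n²π²/0.8².
First three modes:
  n=1: λ₁ = 2.2703π²/0.8² ≈ 35.011
  n=2: λ₂ = 9.0812π²/0.8² ≈ 140.044 (4× faster decay)
  n=3: λ₃ = 20.4327π²/0.8² ≈ 315.098 (9× faster decay)
As t → ∞, higher modes decay exponentially faster. The n=1 mode dominates: T ~ c₁ sin(πx/0.8) e^{-λ₁t}.
Decay rate: λ₁ = 2.2703π²/0.8² ≈ 35.011.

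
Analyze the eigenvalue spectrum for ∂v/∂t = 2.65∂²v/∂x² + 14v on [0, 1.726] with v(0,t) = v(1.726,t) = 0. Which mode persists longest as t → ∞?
Eigenvalues: λₙ = 2.65n²π²/1.726² - 14.
First three modes:
  n=1: λ₁ = 2.65π²/1.726² - 14 ≈ -5.221
  n=2: λ₂ = 10.6π²/1.726² - 14 ≈ 21.118
  n=3: λ₃ = 23.85π²/1.726² - 14 ≈ 65.014
Since 2.65π²/1.726² ≈ 8.779 < 14, λ₁ < 0.
The n=1 mode grows fastest (−λₙ is largest for n=1) → dominates.
Asymptotic: v ~ c₁ sin(πx/1.726) e^{5.221t} (exponential growth at rate −λ₁ ≈ 5.221).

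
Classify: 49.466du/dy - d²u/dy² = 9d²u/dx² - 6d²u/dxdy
Rewriting in standard form: -9d²u/dx² + 6d²u/dxdy - d²u/dy² + 49.466du/dy = 0. Parabolic (discriminant = 0).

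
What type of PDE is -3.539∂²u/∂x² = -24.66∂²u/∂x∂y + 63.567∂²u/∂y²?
Rewriting in standard form: -3.539∂²u/∂x² + 24.66∂²u/∂x∂y - 63.567∂²u/∂y² = 0. With A = -3.539, B = 24.66, C = -63.567, the discriminant is -291.738852. This is an elliptic PDE.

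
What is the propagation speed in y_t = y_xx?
Infinite. The heat equation is parabolic, not hyperbolic, so disturbances propagate instantly.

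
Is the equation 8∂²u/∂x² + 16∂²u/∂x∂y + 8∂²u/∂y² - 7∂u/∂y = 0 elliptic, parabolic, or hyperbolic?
Computing B² - 4AC with A = 8, B = 16, C = 8: discriminant = 0 (zero). Answer: parabolic.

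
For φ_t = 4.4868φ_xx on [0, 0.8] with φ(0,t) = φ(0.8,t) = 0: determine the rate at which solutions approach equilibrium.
Eigenvalues: λₙ = 4.4868n²π²/0.8².
First three modes:
  n=1: λ₁ = 4.4868π²/0.8² ≈ 69.192
  n=2: λ₂ = 17.9472π²/0.8² ≈ 276.768 (4× faster decay)
  n=3: λ₃ = 40.3812π²/0.8² ≈ 622.729 (9× faster decay)
As t → ∞, higher modes decay exponentially faster. The n=1 mode dominates: φ ~ c₁ sin(πx/0.8) e^{-λ₁t}.
Decay rate: λ₁ = 4.4868π²/0.8² ≈ 69.192.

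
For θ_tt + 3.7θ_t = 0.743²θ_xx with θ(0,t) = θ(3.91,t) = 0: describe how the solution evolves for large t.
θ → 0. Damping (γ=3.7) dissipates energy; oscillations decay exponentially.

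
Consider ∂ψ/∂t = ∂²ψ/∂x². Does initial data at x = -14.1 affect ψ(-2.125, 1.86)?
Yes, for any finite x. The heat equation has infinite propagation speed, so all initial data affects all points at any t > 0.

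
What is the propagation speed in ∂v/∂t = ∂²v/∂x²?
Infinite. The heat equation is parabolic, not hyperbolic, so disturbances propagate instantly.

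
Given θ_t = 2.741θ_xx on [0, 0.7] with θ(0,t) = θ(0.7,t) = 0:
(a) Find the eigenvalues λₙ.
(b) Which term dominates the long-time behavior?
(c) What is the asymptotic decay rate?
Eigenvalues: λₙ = 2.741n²π²/0.7².
First three modes:
  n=1: λ₁ = 2.741π²/0.7² ≈ 55.209
  n=2: λ₂ = 10.964π²/0.7² ≈ 220.837 (4× faster decay)
  n=3: λ₃ = 24.669π²/0.7² ≈ 496.884 (9× faster decay)
As t → ∞, higher modes decay exponentially faster. The n=1 mode dominates: θ ~ c₁ sin(πx/0.7) e^{-λ₁t}.
Decay rate: λ₁ = 2.741π²/0.7² ≈ 55.209.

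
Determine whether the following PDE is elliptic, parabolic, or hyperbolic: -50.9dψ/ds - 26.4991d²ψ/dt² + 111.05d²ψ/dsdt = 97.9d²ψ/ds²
Rewriting in standard form: -97.9d²ψ/ds² + 111.05d²ψ/dsdt - 26.4991d²ψ/dt² - 50.9dψ/ds = 0. Coefficients: A = -97.9, B = 111.05, C = -26.4991. B² - 4AC = 1955.05494, which is positive, so the equation is hyperbolic.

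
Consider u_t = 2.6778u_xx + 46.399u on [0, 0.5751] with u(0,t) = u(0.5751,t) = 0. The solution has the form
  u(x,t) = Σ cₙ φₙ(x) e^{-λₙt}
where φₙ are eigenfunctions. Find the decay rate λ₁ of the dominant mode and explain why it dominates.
Eigenvalues: λₙ = 2.6778n²π²/0.5751² - 46.399.
First three modes:
  n=1: λ₁ = 2.6778π²/0.5751² - 46.399 ≈ 33.509
  n=2: λ₂ = 10.7112π²/0.5751² - 46.399 ≈ 273.234
  n=3: λ₃ = 24.1002π²/0.5751² - 46.399 ≈ 672.774
Since 2.6778π²/0.5751² ≈ 79.908 > 46.399, all λₙ > 0.
The n=1 mode decays slowest → dominates as t → ∞.
Asymptotic: u ~ c₁ sin(πx/0.5751) e^{-λ₁t} with decay rate λ₁ ≈ 33.509.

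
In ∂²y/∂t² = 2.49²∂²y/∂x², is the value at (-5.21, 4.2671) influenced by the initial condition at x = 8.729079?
No. The domain of dependence is [-15.835079, 5.415079], and 8.729079 is outside this interval.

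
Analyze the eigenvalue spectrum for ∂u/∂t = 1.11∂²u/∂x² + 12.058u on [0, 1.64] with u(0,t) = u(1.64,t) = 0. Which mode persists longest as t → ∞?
Eigenvalues: λₙ = 1.11n²π²/1.64² - 12.058.
First three modes:
  n=1: λ₁ = 1.11π²/1.64² - 12.058 ≈ -7.985
  n=2: λ₂ = 4.44π²/1.64² - 12.058 ≈ 4.235
  n=3: λ₃ = 9.99π²/1.64² - 12.058 ≈ 24.601
Since 1.11π²/1.64² ≈ 4.073 < 12.058, λ₁ < 0.
The n=1 mode grows fastest (−λₙ is largest for n=1) → dominates.
Asymptotic: u ~ c₁ sin(πx/1.64) e^{7.985t} (exponential growth at rate −λ₁ ≈ 7.985).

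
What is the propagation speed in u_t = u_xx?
Infinite. The heat equation is parabolic, not hyperbolic, so disturbances propagate instantly.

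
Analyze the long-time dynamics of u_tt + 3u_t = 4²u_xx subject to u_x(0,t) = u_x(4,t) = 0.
Long-time behavior: u → constant (steady state). Damping (γ=3) dissipates the nonconstant modes; with Neumann BCs the spatial average obeys M''+γM'=0 and tends to a finite limit.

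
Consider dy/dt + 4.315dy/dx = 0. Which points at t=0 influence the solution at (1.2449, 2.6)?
A single point: x = -9.9741. The characteristic through (1.2449, 2.6) is x - 4.315t = const, so x = 1.2449 - 4.315·2.6 = -9.9741.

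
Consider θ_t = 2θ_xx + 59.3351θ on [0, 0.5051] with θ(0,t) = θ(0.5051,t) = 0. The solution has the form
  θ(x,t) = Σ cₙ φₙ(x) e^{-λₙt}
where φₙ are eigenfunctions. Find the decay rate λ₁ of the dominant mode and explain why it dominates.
Eigenvalues: λₙ = 2n²π²/0.5051² - 59.3351.
First three modes:
  n=1: λ₁ = 2π²/0.5051² - 59.3351 ≈ 18.035
  n=2: λ₂ = 8π²/0.5051² - 59.3351 ≈ 250.147
  n=3: λ₃ = 18π²/0.5051² - 59.3351 ≈ 636.999
Since 2π²/0.5051² ≈ 77.37 > 59.3351, all λₙ > 0.
The n=1 mode decays slowest → dominates as t → ∞.
Asymptotic: θ ~ c₁ sin(πx/0.5051) e^{-λ₁t} with decay rate λ₁ ≈ 18.035.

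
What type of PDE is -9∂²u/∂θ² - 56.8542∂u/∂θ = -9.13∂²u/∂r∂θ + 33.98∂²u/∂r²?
Rewriting in standard form: -33.98∂²u/∂r² + 9.13∂²u/∂r∂θ - 9∂²u/∂θ² - 56.8542∂u/∂θ = 0. With A = -33.98, B = 9.13, C = -9, the discriminant is -1139.9231. This is an elliptic PDE.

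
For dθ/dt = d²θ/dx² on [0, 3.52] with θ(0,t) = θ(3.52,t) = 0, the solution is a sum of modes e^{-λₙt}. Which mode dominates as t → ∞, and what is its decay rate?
Eigenvalues: λₙ = n²π²/3.52².
First three modes:
  n=1: λ₁ = π²/3.52² ≈ 0.797
  n=2: λ₂ = 4π²/3.52² ≈ 3.186 (4× faster decay)
  n=3: λ₃ = 9π²/3.52² ≈ 7.169 (9× faster decay)
As t → ∞, higher modes decay exponentially faster. The n=1 mode dominates: θ ~ c₁ sin(πx/3.52) e^{-λ₁t}.
Decay rate: λ₁ = π²/3.52² ≈ 0.797.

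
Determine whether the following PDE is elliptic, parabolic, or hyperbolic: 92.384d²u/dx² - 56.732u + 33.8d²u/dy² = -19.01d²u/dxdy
Rewriting in standard form: 92.384d²u/dx² + 19.01d²u/dxdy + 33.8d²u/dy² - 56.732u = 0. Coefficients: A = 92.384, B = 19.01, C = 33.8. B² - 4AC = -12128.9367, which is negative, so the equation is elliptic.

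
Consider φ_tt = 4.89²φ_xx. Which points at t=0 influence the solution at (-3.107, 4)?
Domain of dependence: [-22.667, 16.453]. Signals travel at speed 4.89, so data within |x - -3.107| ≤ 4.89·4 = 19.56 can reach the point.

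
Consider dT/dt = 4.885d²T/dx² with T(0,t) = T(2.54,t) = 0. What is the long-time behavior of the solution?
As t → ∞, T → 0. Heat diffuses out through both boundaries.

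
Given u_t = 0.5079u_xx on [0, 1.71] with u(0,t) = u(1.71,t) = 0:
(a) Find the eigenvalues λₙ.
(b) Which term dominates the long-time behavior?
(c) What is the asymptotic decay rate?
Eigenvalues: λₙ = 0.5079n²π²/1.71².
First three modes:
  n=1: λ₁ = 0.5079π²/1.71² ≈ 1.714
  n=2: λ₂ = 2.0316π²/1.71² ≈ 6.857 (4× faster decay)
  n=3: λ₃ = 4.5711π²/1.71² ≈ 15.429 (9× faster decay)
As t → ∞, higher modes decay exponentially faster. The n=1 mode dominates: u ~ c₁ sin(πx/1.71) e^{-λ₁t}.
Decay rate: λ₁ = 0.5079π²/1.71² ≈ 1.714.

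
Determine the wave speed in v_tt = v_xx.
Speed = 1. Information travels along characteristics x = x₀ ± 1t.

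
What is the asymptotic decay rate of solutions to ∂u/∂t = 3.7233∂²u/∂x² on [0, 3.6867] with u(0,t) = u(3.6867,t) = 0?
Eigenvalues: λₙ = 3.7233n²π²/3.6867².
First three modes:
  n=1: λ₁ = 3.7233π²/3.6867² ≈ 2.704
  n=2: λ₂ = 14.8932π²/3.6867² ≈ 10.815 (4× faster decay)
  n=3: λ₃ = 33.5097π²/3.6867² ≈ 24.333 (9× faster decay)
As t → ∞, higher modes decay exponentially faster. The n=1 mode dominates: u ~ c₁ sin(πx/3.6867) e^{-λ₁t}.
Decay rate: λ₁ = 3.7233π²/3.6867² ≈ 2.704.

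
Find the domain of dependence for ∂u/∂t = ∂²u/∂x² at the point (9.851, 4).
The entire real line. The heat equation has infinite propagation speed: any initial disturbance instantly affects all points (though exponentially small far away).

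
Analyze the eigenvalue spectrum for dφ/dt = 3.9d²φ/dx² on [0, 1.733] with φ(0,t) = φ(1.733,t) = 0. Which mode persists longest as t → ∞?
Eigenvalues: λₙ = 3.9n²π²/1.733².
First three modes:
  n=1: λ₁ = 3.9π²/1.733² ≈ 12.816
  n=2: λ₂ = 15.6π²/1.733² ≈ 51.266 (4× faster decay)
  n=3: λ₃ = 35.1π²/1.733² ≈ 115.348 (9× faster decay)
As t → ∞, higher modes decay exponentially faster. The n=1 mode dominates: φ ~ c₁ sin(πx/1.733) e^{-λ₁t}.
Decay rate: λ₁ = 3.9π²/1.733² ≈ 12.816.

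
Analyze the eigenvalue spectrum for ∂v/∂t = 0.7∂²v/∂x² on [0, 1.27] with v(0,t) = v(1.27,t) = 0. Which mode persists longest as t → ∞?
Eigenvalues: λₙ = 0.7n²π²/1.27².
First three modes:
  n=1: λ₁ = 0.7π²/1.27² ≈ 4.283
  n=2: λ₂ = 2.8π²/1.27² ≈ 17.134 (4× faster decay)
  n=3: λ₃ = 6.3π²/1.27² ≈ 38.551 (9× faster decay)
As t → ∞, higher modes decay exponentially faster. The n=1 mode dominates: v ~ c₁ sin(πx/1.27) e^{-λ₁t}.
Decay rate: λ₁ = 0.7π²/1.27² ≈ 4.283.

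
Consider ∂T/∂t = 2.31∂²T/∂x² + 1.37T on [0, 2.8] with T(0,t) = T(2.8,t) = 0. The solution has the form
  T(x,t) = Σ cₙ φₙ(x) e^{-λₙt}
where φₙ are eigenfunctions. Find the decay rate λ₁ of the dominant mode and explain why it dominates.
Eigenvalues: λₙ = 2.31n²π²/2.8² - 1.37.
First three modes:
  n=1: λ₁ = 2.31π²/2.8² - 1.37 ≈ 1.538
  n=2: λ₂ = 9.24π²/2.8² - 1.37 ≈ 10.262
  n=3: λ₃ = 20.79π²/2.8² - 1.37 ≈ 24.802
Since 2.31π²/2.8² ≈ 2.908 > 1.37, all λₙ > 0.
The n=1 mode decays slowest → dominates as t → ∞.
Asymptotic: T ~ c₁ sin(πx/2.8) e^{-λ₁t} with decay rate λ₁ ≈ 1.538.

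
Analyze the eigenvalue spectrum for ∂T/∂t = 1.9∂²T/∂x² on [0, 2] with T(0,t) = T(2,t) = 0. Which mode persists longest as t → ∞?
Eigenvalues: λₙ = 1.9n²π²/2².
First three modes:
  n=1: λ₁ = 1.9π²/2² ≈ 4.688
  n=2: λ₂ = 7.6π²/2² ≈ 18.752 (4× faster decay)
  n=3: λ₃ = 17.1π²/2² ≈ 42.193 (9× faster decay)
As t → ∞, higher modes decay exponentially faster. The n=1 mode dominates: T ~ c₁ sin(πx/2) e^{-λ₁t}.
Decay rate: λ₁ = 1.9π²/2² ≈ 4.688.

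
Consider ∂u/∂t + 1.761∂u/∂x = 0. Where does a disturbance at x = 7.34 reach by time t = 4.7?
At x = 15.6167. The characteristic carries data from (7.34, 0) to (15.6167, 4.7).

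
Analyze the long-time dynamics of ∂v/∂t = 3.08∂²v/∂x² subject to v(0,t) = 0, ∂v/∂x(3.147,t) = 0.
Long-time behavior: v → 0. Heat escapes through the Dirichlet boundary.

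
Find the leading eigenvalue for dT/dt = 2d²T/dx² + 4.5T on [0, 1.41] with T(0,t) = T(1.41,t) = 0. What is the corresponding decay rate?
Eigenvalues: λₙ = 2n²π²/1.41² - 4.5.
First three modes:
  n=1: λ₁ = 2π²/1.41² - 4.5 ≈ 5.429
  n=2: λ₂ = 8π²/1.41² - 4.5 ≈ 35.215
  n=3: λ₃ = 18π²/1.41² - 4.5 ≈ 84.858
Since 2π²/1.41² ≈ 9.929 > 4.5, all λₙ > 0.
The n=1 mode decays slowest → dominates as t → ∞.
Asymptotic: T ~ c₁ sin(πx/1.41) e^{-λ₁t} with decay rate λ₁ ≈ 5.429.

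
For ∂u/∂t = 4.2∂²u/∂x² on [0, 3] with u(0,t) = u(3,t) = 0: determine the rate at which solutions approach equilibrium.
Eigenvalues: λₙ = 4.2n²π²/3².
First three modes:
  n=1: λ₁ = 4.2π²/3² ≈ 4.606
  n=2: λ₂ = 16.8π²/3² ≈ 18.423 (4× faster decay)
  n=3: λ₃ = 37.8π²/3² ≈ 41.452 (9× faster decay)
As t → ∞, higher modes decay exponentially faster. The n=1 mode dominates: u ~ c₁ sin(πx/3) e^{-λ₁t}.
Decay rate: λ₁ = 4.2π²/3² ≈ 4.606.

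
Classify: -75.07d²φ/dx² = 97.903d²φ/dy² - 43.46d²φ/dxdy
Rewriting in standard form: -75.07d²φ/dx² + 43.46d²φ/dxdy - 97.903d²φ/dy² = 0. Elliptic (discriminant = -27509.54124).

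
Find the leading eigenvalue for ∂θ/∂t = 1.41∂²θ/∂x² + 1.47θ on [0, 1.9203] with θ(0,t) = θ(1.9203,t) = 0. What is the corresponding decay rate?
Eigenvalues: λₙ = 1.41n²π²/1.9203² - 1.47.
First three modes:
  n=1: λ₁ = 1.41π²/1.9203² - 1.47 ≈ 2.304
  n=2: λ₂ = 5.64π²/1.9203² - 1.47 ≈ 13.625
  n=3: λ₃ = 12.69π²/1.9203² - 1.47 ≈ 32.494
Since 1.41π²/1.9203² ≈ 3.774 > 1.47, all λₙ > 0.
The n=1 mode decays slowest → dominates as t → ∞.
Asymptotic: θ ~ c₁ sin(πx/1.9203) e^{-λ₁t} with decay rate λ₁ ≈ 2.304.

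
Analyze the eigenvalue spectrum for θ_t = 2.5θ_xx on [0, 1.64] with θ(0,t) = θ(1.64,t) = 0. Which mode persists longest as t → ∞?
Eigenvalues: λₙ = 2.5n²π²/1.64².
First three modes:
  n=1: λ₁ = 2.5π²/1.64² ≈ 9.174
  n=2: λ₂ = 10π²/1.64² ≈ 36.695 (4× faster decay)
  n=3: λ₃ = 22.5π²/1.64² ≈ 82.565 (9× faster decay)
As t → ∞, higher modes decay exponentially faster. The n=1 mode dominates: θ ~ c₁ sin(πx/1.64) e^{-λ₁t}.
Decay rate: λ₁ = 2.5π²/1.64² ≈ 9.174.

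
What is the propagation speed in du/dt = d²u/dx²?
Infinite. The heat equation is parabolic, not hyperbolic, so disturbances propagate instantly.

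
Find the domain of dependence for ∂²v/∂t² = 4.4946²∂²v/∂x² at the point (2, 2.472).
Domain of dependence: [-9.1106512, 13.1106512]. Signals travel at speed 4.4946, so data within |x - 2| ≤ 4.4946·2.472 = 11.1106512 can reach the point.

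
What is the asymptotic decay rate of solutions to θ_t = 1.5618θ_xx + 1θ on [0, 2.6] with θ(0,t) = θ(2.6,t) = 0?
Eigenvalues: λₙ = 1.5618n²π²/2.6² - 1.
First three modes:
  n=1: λ₁ = 1.5618π²/2.6² - 1 ≈ 1.28
  n=2: λ₂ = 6.2472π²/2.6² - 1 ≈ 8.121
  n=3: λ₃ = 14.0562π²/2.6² - 1 ≈ 19.522
Since 1.5618π²/2.6² ≈ 2.28 > 1, all λₙ > 0.
The n=1 mode decays slowest → dominates as t → ∞.
Asymptotic: θ ~ c₁ sin(πx/2.6) e^{-λ₁t} with decay rate λ₁ ≈ 1.28.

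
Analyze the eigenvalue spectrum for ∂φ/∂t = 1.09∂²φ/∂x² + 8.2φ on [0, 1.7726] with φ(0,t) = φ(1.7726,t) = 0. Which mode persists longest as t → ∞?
Eigenvalues: λₙ = 1.09n²π²/1.7726² - 8.2.
First three modes:
  n=1: λ₁ = 1.09π²/1.7726² - 8.2 ≈ -4.776
  n=2: λ₂ = 4.36π²/1.7726² - 8.2 ≈ 5.495
  n=3: λ₃ = 9.81π²/1.7726² - 8.2 ≈ 22.614
Since 1.09π²/1.7726² ≈ 3.424 < 8.2, λ₁ < 0.
The n=1 mode grows fastest (−λₙ is largest for n=1) → dominates.
Asymptotic: φ ~ c₁ sin(πx/1.7726) e^{4.776t} (exponential growth at rate −λ₁ ≈ 4.776).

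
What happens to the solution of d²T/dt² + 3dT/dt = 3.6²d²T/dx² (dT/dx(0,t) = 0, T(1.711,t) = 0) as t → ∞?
T → 0. Damping (γ=3) dissipates energy; oscillations decay exponentially.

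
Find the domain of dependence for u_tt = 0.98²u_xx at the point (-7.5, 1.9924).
Domain of dependence: [-9.452552, -5.547448]. Signals travel at speed 0.98, so data within |x - -7.5| ≤ 0.98·1.9924 = 1.952552 can reach the point.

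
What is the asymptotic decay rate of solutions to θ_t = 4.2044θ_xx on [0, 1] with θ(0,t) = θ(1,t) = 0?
Eigenvalues: λₙ = 4.2044n²π².
First three modes:
  n=1: λ₁ = 4.2044π² ≈ 41.496
  n=2: λ₂ = 16.8176π² ≈ 165.983 (4× faster decay)
  n=3: λ₃ = 37.8396π² ≈ 373.462 (9× faster decay)
As t → ∞, higher modes decay exponentially faster. The n=1 mode dominates: θ ~ c₁ sin(πx) e^{-λ₁t}.
Decay rate: λ₁ = 4.2044π² ≈ 41.496.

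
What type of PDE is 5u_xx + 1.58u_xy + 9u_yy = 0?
With A = 5, B = 1.58, C = 9, the discriminant is -177.5036. This is an elliptic PDE.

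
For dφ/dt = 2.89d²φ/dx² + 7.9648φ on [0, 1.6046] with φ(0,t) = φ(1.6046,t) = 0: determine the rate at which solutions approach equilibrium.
Eigenvalues: λₙ = 2.89n²π²/1.6046² - 7.9648.
First three modes:
  n=1: λ₁ = 2.89π²/1.6046² - 7.9648 ≈ 3.113
  n=2: λ₂ = 11.56π²/1.6046² - 7.9648 ≈ 36.347
  n=3: λ₃ = 26.01π²/1.6046² - 7.9648 ≈ 91.738
Since 2.89π²/1.6046² ≈ 11.078 > 7.9648, all λₙ > 0.
The n=1 mode decays slowest → dominates as t → ∞.
Asymptotic: φ ~ c₁ sin(πx/1.6046) e^{-λ₁t} with decay rate λ₁ ≈ 3.113.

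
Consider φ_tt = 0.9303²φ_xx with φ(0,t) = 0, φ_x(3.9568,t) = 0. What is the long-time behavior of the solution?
As t → ∞, φ oscillates (no decay). Energy is conserved; the solution oscillates indefinitely as standing waves.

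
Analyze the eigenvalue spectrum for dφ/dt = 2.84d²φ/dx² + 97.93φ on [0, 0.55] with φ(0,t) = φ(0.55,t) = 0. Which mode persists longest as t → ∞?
Eigenvalues: λₙ = 2.84n²π²/0.55² - 97.93.
First three modes:
  n=1: λ₁ = 2.84π²/0.55² - 97.93 ≈ -5.27
  n=2: λ₂ = 11.36π²/0.55² - 97.93 ≈ 272.71
  n=3: λ₃ = 25.56π²/0.55² - 97.93 ≈ 736.011
Since 2.84π²/0.55² ≈ 92.66 < 97.93, λ₁ < 0.
The n=1 mode grows fastest (−λₙ is largest for n=1) → dominates.
Asymptotic: φ ~ c₁ sin(πx/0.55) e^{5.27t} (exponential growth at rate −λ₁ ≈ 5.27).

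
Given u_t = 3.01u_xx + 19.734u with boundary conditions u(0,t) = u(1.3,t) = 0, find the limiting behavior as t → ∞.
u grows unboundedly. Reaction dominates diffusion (r=19.734 > κπ²/L²≈17.58); solution grows exponentially.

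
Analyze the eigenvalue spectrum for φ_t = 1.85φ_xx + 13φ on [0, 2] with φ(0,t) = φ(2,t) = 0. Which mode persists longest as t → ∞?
Eigenvalues: λₙ = 1.85n²π²/2² - 13.
First three modes:
  n=1: λ₁ = 1.85π²/2² - 13 ≈ -8.435
  n=2: λ₂ = 7.4π²/2² - 13 ≈ 5.259
  n=3: λ₃ = 16.65π²/2² - 13 ≈ 28.082
Since 1.85π²/2² ≈ 4.565 < 13, λ₁ < 0.
The n=1 mode grows fastest (−λₙ is largest for n=1) → dominates.
Asymptotic: φ ~ c₁ sin(πx/2) e^{8.435t} (exponential growth at rate −λ₁ ≈ 8.435).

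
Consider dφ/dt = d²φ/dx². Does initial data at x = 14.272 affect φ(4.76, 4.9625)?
Yes, for any finite x. The heat equation has infinite propagation speed, so all initial data affects all points at any t > 0.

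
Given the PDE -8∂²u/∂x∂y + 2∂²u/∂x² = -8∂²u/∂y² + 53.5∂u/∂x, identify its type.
Rewriting in standard form: 2∂²u/∂x² - 8∂²u/∂x∂y + 8∂²u/∂y² - 53.5∂u/∂x = 0. The second-order coefficients are A = 2, B = -8, C = 8. Since B² - 4AC = 0 = 0, this is a parabolic PDE.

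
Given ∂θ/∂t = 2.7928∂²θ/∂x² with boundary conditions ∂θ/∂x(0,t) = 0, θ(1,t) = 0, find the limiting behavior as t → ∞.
θ → 0. Heat escapes through the Dirichlet boundary.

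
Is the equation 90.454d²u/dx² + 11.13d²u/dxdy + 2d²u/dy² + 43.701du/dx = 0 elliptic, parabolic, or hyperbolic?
Computing B² - 4AC with A = 90.454, B = 11.13, C = 2: discriminant = -599.7551 (negative). Answer: elliptic.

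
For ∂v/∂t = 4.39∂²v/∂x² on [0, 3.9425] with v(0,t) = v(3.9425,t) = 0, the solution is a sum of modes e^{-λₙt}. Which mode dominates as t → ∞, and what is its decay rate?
Eigenvalues: λₙ = 4.39n²π²/3.9425².
First three modes:
  n=1: λ₁ = 4.39π²/3.9425² ≈ 2.788
  n=2: λ₂ = 17.56π²/3.9425² ≈ 11.15 (4× faster decay)
  n=3: λ₃ = 39.51π²/3.9425² ≈ 25.088 (9× faster decay)
As t → ∞, higher modes decay exponentially faster. The n=1 mode dominates: v ~ c₁ sin(πx/3.9425) e^{-λ₁t}.
Decay rate: λ₁ = 4.39π²/3.9425² ≈ 2.788.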